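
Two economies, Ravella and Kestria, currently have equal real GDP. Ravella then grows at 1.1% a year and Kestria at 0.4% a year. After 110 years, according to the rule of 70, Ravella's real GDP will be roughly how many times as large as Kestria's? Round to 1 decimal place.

Rate gap = 1.1% − 0.4% = 0.7 points.
The ratio doubles every 70/0.7 ≈ 100.00 years.
110/100.00 ≈ 1.10 doublings → ratio ≈ 2^1.10 ≈ 2.1.

2.1 times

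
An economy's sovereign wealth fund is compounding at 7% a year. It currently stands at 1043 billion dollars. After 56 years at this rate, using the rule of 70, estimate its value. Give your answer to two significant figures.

roughly 51000 billion dollars

It doubles every 70/7 ≈ 10.00 years, so 56 years is 5.60 doublings.
2^5.60 ≈ 48.50; 1043 × 48.50 ≈ 51000 billion dollars.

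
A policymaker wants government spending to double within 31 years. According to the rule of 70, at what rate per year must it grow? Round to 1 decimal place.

approximately 2.3%

70 / 31 ≈ 2.26, so about 2.3% per year.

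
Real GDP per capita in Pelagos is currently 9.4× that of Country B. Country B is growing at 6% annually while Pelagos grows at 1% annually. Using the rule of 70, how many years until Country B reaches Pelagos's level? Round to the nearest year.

around 45 years

The growth-rate gap is 6% − 1% = 5 percentage points.
So the ratio between them halves every 70/5 ≈ 14.00 years.
A 9.4× gap takes log₂(9.4) ≈ 3.23 halvings to close: 3.23 × 14.00 ≈ 45 years.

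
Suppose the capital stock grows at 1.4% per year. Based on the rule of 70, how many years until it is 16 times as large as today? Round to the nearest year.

Doubling time ≈ 70/1.4 = 50.00 years.
16 = 2^4, so 4 doublings → 200 years.

roughly 200 years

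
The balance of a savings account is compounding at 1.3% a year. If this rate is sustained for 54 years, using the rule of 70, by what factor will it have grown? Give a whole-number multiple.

Doubling time ≈ 70/1.3 = 53.85 years.
54/53.85 ≈ 1 doubling, so about 2^1 = 2×.

≈ 2 times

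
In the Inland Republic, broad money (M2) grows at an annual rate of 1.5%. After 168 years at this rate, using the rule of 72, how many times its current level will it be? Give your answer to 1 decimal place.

Doubles every ≈ 48.00 years (72/1.5).
168 years is 3.50 doublings; 2^3.50 ≈ 11.3×.

≈ 11.3 times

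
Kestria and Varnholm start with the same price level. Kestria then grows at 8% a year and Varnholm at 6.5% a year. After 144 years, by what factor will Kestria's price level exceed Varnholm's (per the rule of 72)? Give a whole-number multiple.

Only the 1.5-point difference matters.
72/1.5 ≈ 48.00 years per doubling of the ratio; 144 years gives 3.00 doublings, so ≈ 8×.

approximately 8 times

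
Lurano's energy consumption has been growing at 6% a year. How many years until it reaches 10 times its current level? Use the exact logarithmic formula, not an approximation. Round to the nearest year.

40 years

t = ln(10) / ln(1 + 0.06) = 2.3026 / 0.058269 ≈ 39.52.
≈ 40 years.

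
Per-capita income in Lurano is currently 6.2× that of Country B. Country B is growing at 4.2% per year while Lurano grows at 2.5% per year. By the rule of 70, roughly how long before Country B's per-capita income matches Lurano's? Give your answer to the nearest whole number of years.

about 108 years

What matters is the difference: 1.7 pp.
Rule of 70 on the gap: the ratio halves every 70/1.7 ≈ 41.18 years.
A 6.2× gap takes log₂(6.2) ≈ 2.63 halvings to close: 2.63 × 41.18 ≈ 108 years.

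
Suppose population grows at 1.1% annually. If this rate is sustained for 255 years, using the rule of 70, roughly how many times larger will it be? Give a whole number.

about 16 times

At 1.1% one doubling takes ≈ 63.64 years; 255 years is 4 of them, so ×16.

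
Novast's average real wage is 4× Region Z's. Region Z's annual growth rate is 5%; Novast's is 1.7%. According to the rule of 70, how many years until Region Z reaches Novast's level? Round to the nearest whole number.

What matters is the difference: 3.3 pp.
Rule of 70 on the gap: the ratio halves every 70/3.3 ≈ 21.21 years.
A 4× gap closes after 2 halvings: 2 × 21.21 ≈ 42 years.

42 years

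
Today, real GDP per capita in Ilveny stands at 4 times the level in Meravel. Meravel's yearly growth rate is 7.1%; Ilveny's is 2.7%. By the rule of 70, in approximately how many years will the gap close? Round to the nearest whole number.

≈ 32 years

What matters is the difference: 4.4 pp.
Rule of 70 on the gap: the ratio halves every 70/4.4 ≈ 15.91 years.
A 4 times gap closes after 2 halvings: 2 × 15.91 ≈ 32 years.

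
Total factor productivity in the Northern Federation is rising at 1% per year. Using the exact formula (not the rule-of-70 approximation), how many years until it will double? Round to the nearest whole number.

t = ln(2) / ln(1 + 0.01) = 0.6931 / 0.009950 ≈ 69.66.
≈ 70 years.

70 years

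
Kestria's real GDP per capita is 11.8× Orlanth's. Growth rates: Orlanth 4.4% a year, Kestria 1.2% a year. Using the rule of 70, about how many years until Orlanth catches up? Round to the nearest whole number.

What matters is the difference: 3.2 pp.
Rule of 70 on the gap: the ratio halves every 70/3.2 ≈ 21.88 years.
An 11.8× gap takes log₂(11.8) ≈ 3.56 halvings to close: 3.56 × 21.88 ≈ 78 years.

≈ 78 years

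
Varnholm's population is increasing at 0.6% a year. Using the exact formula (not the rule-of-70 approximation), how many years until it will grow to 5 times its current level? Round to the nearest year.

t = ln(5) / ln(1 + 0.006) = 1.6094 / 0.005982 ≈ 269.04.
≈ 269 years.

269 years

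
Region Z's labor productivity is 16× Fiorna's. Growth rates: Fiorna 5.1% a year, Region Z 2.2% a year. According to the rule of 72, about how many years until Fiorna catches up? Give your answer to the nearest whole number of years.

The growth-rate gap is 5.1% − 2.2% = 2.9 percentage points.
So the ratio between them halves every 72/2.9 ≈ 24.83 years.
A 16× gap closes after 4 halvings: 4 × 24.83 ≈ 99 years.

≈ 99 years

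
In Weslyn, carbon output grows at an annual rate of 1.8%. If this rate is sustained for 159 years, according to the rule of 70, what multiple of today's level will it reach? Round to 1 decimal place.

≈ 17.0 times

Doubling time ≈ 70/1.8 = 38.89 years.
159 years / 38.89 ≈ 4.09 doublings → factor 2^4.09 ≈ 17.0.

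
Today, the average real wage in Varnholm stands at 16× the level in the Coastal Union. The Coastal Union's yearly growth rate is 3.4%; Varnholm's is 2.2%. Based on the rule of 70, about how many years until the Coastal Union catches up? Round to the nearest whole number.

around 233 years

What matters is the difference: 1.2 pp.
Rule of 70 on the gap: the ratio halves every 70/1.2 ≈ 58.33 years.
A 16× gap closes after 4 halvings: 4 × 58.33 ≈ 233 years.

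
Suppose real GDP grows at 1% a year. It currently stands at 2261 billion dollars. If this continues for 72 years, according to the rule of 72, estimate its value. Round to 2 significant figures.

roughly 4500 billion dollars

Doubling time ≈ 72/1 = 72.00 years.
72 years is 72/72.00 ≈ 1.00 doublings, a factor of 2^1.00 ≈ 2.00.
2261 × 2.00 ≈ 4500 billion dollars.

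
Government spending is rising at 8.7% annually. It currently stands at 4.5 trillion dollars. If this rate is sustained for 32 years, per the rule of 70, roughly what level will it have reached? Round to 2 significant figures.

It doubles every 70/8.7 ≈ 8.05 years, so 32 years is 3.98 doublings.
2^3.98 ≈ 15.78; 4.5 × 15.78 ≈ 71 trillion dollars.

approximately 71 trillion dollars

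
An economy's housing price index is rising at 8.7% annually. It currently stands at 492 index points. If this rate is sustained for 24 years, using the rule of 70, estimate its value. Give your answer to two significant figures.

Doubling time ≈ 70/8.7 = 8.05 years.
24 years is 24/8.05 ≈ 2.98 doublings, a factor of 2^2.98 ≈ 7.89.
492 × 7.89 ≈ 3900 index points.

around 3900 index points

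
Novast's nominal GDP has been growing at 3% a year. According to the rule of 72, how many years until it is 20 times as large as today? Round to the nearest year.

One doubling takes 72/3 = 24.00 years.
Reaching 20× takes log₂(20) ≈ 4.32 doublings.
4.32 × 24.00 ≈ 104 years.

roughly 104 years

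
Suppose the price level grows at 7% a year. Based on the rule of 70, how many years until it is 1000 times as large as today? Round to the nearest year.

At 7% it doubles every 70/7 ≈ 10.00 years.
Reaching 1000× takes log₂(1000) ≈ 9.97 doublings.
9.97 × 10.00 ≈ 100 years.

≈ 100 years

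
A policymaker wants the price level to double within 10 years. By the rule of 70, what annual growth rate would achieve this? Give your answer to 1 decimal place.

about 7.0% annually

70 / 10 ≈ 7.00, so about 7.0% annually.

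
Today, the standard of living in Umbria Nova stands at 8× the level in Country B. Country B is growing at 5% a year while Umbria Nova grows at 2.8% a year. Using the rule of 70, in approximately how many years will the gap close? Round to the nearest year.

about 95 years

Country B gains on Umbria Nova at 5% − 2.8% = 2.2 points a year.
At that relative rate the gap halves every 70/2.2 ≈ 31.82 years.
An 8× gap closes after 3 halvings: 3 × 31.82 ≈ 95 years.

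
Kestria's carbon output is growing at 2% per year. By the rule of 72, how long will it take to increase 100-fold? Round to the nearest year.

≈ 239 years

Doubling time ≈ 72/2 = 36.00 years.
Reaching 100× takes log₂(100) ≈ 6.64 doublings.
6.64 × 36.00 ≈ 239 years.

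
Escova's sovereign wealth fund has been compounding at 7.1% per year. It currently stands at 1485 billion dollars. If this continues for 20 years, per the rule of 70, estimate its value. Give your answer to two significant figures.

approximately 6100 billion dollars

It doubles every 70/7.1 ≈ 9.86 years, so 20 years is 2.03 doublings.
2^2.03 ≈ 4.08; 1485 × 4.08 ≈ 6100 billion dollars.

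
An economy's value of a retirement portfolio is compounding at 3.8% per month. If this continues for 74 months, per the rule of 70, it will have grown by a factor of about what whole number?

Doubling time ≈ 70/3.8 = 18.42 months.
74/18.42 ≈ 4 doublings, so about 2^4 = 16×.

roughly 16 times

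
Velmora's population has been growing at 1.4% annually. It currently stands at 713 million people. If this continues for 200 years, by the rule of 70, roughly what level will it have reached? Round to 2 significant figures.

around 11000 million people

Doubling time ≈ 70/1.4 = 50.00 years.
200 years is 200/50.00 ≈ 4.00 doublings, a factor of 2^4.00 ≈ 16.00.
713 × 16.00 ≈ 11000 million people.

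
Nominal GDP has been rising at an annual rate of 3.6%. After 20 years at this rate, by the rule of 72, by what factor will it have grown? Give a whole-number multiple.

At 3.6% one doubling takes ≈ 20.00 years; 20 years is 1 of them, so ×2.

≈ 2 times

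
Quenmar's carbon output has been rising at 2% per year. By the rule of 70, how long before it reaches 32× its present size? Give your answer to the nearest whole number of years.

Doubling time ≈ 70/2 = 35.00 years.
Getting to 32× needs 5 doublings: 5 × 35.00 ≈ 175 years.

roughly 175 years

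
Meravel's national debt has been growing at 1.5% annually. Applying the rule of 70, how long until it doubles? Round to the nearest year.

approximately 47 years

At 1.5%, doubling takes about 70/1.5 = 46.67 years.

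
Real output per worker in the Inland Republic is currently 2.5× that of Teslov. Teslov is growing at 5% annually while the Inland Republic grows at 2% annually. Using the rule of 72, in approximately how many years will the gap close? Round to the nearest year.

approximately 32 years

What matters is the difference: 3 pp.
Rule of 72 on the gap: the ratio halves every 72/3 ≈ 24.00 years.
A 2.5× gap takes log₂(2.5) ≈ 1.32 halvings to close: 1.32 × 24.00 ≈ 32 years.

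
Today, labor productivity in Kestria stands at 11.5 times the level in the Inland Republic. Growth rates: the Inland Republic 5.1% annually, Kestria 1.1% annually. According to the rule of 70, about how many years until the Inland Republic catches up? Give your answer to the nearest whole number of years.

The growth-rate gap is 5.1% − 1.1% = 4 percentage points.
So the ratio between them halves every 70/4 ≈ 17.50 years.
An 11.5 times gap takes log₂(11.5) ≈ 3.52 halvings to close: 3.52 × 17.50 ≈ 62 years.

around 62 years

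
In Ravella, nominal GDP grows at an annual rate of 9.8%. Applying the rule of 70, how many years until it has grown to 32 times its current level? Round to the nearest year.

One doubling takes 70/9.8 = 7.14 years.
Getting to 32× needs 5 doublings: 5 × 7.14 ≈ 36 years.

36 years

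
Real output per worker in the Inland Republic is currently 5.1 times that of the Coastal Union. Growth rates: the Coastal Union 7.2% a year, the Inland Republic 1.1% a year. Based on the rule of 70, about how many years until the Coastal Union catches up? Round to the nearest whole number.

the Coastal Union gains on the Inland Republic at 7.2% − 1.1% = 6.1 points a year.
At that relative rate the gap halves every 70/6.1 ≈ 11.48 years.
A 5.1 times gap takes log₂(5.1) ≈ 2.35 halvings to close: 2.35 × 11.48 ≈ 27 years.

around 27 years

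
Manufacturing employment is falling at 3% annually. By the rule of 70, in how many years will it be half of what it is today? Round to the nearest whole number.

about 23 years

Halving time ≈ 70 / 3 = 23.33 → 23 years.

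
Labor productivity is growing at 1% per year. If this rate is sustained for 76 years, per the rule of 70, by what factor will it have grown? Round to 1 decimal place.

2.1 times

Doubling time ≈ 70/1 = 70.00 years.
76 years / 70.00 ≈ 1.09 doublings → factor 2^1.09 ≈ 2.1.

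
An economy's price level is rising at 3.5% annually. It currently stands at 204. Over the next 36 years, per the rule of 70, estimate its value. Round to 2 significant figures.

≈ 710

Doubling time ≈ 70/3.5 = 20.00 years.
36 years is 36/20.00 ≈ 1.80 doublings, a factor of 2^1.80 ≈ 3.48.
204 × 3.48 ≈ 710.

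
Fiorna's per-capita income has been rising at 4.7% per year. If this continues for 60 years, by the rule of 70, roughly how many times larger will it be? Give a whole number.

16 times

70/4.7 ≈ 14.89 years per doubling.
60 years fits 4 doublings: 2^4 = 16.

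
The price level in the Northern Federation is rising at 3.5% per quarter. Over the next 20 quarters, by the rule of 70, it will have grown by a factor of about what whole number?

At 3.5% one doubling takes ≈ 20.00 quarters; 20 quarters is 1 of them, so ×2.

2 times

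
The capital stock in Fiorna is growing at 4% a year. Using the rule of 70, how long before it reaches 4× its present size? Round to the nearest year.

approximately 35 years

At 4% it doubles every 70/4 ≈ 17.50 years.
4 = 2^2, so 2 doublings → 35 years.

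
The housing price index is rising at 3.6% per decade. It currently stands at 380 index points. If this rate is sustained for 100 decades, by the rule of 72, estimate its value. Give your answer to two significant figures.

It doubles every 72/3.6 ≈ 20.00 decades, so 100 decades is 5.00 doublings.
2^5.00 ≈ 32.00; 380 × 32.00 ≈ 12000 index points.

about 12000 index points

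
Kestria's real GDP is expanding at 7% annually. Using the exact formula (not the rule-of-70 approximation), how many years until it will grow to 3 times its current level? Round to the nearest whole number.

16 years

t = ln(3) / ln(1 + 0.07) = 1.0986 / 0.067659 ≈ 16.24.
≈ 16 years.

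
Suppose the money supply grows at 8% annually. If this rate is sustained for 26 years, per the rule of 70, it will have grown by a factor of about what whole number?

approximately 8 times

At 8% one doubling takes ≈ 8.75 years; 26 years is 3 of them, so ×8.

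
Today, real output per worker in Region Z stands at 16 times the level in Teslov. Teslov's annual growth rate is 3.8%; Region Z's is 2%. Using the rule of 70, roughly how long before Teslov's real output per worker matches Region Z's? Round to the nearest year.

Teslov gains on Region Z at 3.8% − 2% = 1.8 points a year.
At that relative rate the gap halves every 70/1.8 ≈ 38.89 years.
A 16 times gap closes after 4 halvings: 4 × 38.89 ≈ 156 years.

around 156 years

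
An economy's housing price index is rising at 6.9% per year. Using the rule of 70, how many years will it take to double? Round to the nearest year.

Doubling time ≈ 70 / 6.9 = 10.14 years.

about 10 years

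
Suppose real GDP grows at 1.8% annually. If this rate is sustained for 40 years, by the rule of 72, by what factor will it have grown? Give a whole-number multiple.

≈ 2 times

At 1.8% one doubling takes ≈ 40.00 years; 40 years is 1 of them, so ×2.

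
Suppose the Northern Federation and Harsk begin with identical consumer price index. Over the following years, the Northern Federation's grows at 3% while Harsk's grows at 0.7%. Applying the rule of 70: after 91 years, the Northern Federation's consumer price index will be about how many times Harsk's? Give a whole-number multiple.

Rate gap = 3% − 0.7% = 2.3 points.
The ratio doubles every 70/2.3 ≈ 30.43 years.
91/30.43 ≈ 2.99 doublings → ratio ≈ 2^2.99 ≈ 8.

≈ 8 times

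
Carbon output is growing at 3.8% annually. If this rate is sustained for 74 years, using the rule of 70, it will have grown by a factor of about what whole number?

about 16 times

Doubling time ≈ 70/3.8 = 18.42 years.
74/18.42 ≈ 4 doublings, so about 2^4 = 16×.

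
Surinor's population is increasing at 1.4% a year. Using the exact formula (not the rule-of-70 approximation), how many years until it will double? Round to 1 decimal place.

49.9 years

t = ln(2) / ln(1 + 0.014) = 0.6931 / 0.013903 ≈ 49.85.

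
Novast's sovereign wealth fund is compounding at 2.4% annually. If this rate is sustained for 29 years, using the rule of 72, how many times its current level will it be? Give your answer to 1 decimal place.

Doubles every ≈ 30.00 years (72/2.4).
29 years is 0.97 doublings; 2^0.97 ≈ 2.0×.

about 2.0 times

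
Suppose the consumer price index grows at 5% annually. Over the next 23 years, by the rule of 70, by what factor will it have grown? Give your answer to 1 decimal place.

Doubles every ≈ 14.00 years (70/5).
23 years is 1.64 doublings; 2^1.64 ≈ 3.1×.

≈ 3.1 times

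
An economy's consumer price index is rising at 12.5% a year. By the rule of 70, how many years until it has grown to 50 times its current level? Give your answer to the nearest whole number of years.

Doubling time ≈ 70/12.5 = 5.60 years.
Reaching 50× takes log₂(50) ≈ 5.64 doublings.
5.64 × 5.60 ≈ 32 years.

≈ 32 years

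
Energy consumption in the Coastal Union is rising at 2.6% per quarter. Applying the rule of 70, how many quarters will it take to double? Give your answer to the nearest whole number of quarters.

approximately 27 quarters

At 2.6%, doubling takes about 70/2.6 = 26.92 quarters.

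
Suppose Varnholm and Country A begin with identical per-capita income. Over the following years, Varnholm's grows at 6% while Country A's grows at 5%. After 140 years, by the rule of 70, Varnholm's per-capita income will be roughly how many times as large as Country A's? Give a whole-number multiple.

Only the 1-point difference matters.
70/1 ≈ 70.00 years per doubling of the ratio; 140 years gives 2.00 doublings, so ≈ 4×.

roughly 4 times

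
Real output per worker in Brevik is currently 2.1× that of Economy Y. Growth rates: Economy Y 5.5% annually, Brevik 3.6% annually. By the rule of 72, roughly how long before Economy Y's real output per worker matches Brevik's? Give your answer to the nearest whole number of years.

What matters is the difference: 1.9 pp.
Rule of 72 on the gap: the ratio halves every 72/1.9 ≈ 37.89 years.
A 2.1× gap takes log₂(2.1) ≈ 1.07 halvings to close: 1.07 × 37.89 ≈ 41 years.

approximately 41 years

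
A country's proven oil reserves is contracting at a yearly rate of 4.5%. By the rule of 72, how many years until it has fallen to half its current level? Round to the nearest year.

≈ 16 years

The rule works in reverse for decay: 72/4.5 ≈ 16.00 years to halve.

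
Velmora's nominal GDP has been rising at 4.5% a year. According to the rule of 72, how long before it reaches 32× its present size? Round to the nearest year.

Doubling time ≈ 72/4.5 = 16.00 years.
32× is 5 doublings, so 5 × 16.00 ≈ 80 years.

about 80 years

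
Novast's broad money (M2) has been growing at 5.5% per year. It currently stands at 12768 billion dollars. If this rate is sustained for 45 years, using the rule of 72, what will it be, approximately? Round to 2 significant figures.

It doubles every 72/5.5 ≈ 13.09 years, so 45 years is 3.44 doublings.
2^3.44 ≈ 10.85; 12768 × 10.85 ≈ 140000 billion dollars.

≈ 140000 billion dollars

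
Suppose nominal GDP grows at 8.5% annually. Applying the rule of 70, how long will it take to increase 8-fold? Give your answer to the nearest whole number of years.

One doubling takes 70/8.5 = 8.24 years.
Getting to 8× needs 3 doublings: 3 × 8.24 ≈ 25 years.

approximately 25 years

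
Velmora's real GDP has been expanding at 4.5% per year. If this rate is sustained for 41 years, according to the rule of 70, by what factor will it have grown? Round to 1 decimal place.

roughly 6.2 times

Doubles every ≈ 15.56 years (70/4.5).
41 years is 2.63 doublings; 2^2.63 ≈ 6.2×.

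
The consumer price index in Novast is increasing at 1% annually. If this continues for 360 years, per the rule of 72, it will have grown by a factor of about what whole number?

At 1% one doubling takes ≈ 72.00 years; 360 years is 5 of them, so ×32.

about 32 times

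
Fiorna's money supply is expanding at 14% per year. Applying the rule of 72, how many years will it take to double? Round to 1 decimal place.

Doubling time ≈ 72 / 14 = 5.14 years.

about 5.1 years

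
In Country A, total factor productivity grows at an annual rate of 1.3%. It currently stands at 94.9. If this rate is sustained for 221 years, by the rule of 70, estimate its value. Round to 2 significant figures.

Doubling time ≈ 70/1.3 = 53.85 years.
221 years is 221/53.85 ≈ 4.10 doublings, a factor of 2^4.10 ≈ 17.15.
94.9 × 17.15 ≈ 1600.

≈ 1600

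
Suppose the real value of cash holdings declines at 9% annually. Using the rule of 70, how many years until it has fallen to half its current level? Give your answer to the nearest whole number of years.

The rule works in reverse for decay: 70/9 ≈ 7.78 years to halve.

approximately 8 years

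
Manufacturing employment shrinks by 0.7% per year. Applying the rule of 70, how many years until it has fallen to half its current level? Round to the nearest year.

Falling at 0.7%, it halves about every 70/0.7 = 100.00 years.

about 100 years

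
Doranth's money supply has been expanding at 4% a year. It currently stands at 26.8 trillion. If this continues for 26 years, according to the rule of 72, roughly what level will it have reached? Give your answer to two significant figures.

around 73 trillion

Doubling time ≈ 72/4 = 18.00 years.
26 years is 26/18.00 ≈ 1.44 doublings, a factor of 2^1.44 ≈ 2.71.
26.8 × 2.71 ≈ 73 trillion.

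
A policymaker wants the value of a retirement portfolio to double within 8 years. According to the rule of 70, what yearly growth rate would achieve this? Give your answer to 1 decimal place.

8.8%

70 / 8 ≈ 8.75, so about 8.8% per year.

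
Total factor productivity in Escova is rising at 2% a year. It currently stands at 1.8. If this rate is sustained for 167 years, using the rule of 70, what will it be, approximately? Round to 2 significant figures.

about 49

It doubles every 70/2 ≈ 35.00 years, so 167 years is 4.77 doublings.
2^4.77 ≈ 27.28; 1.8 × 27.28 ≈ 49.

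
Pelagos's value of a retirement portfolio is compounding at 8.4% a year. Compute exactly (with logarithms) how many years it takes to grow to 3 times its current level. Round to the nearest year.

14 years

t = ln(3) / ln(1 + 0.084) = 1.0986 / 0.080658 ≈ 13.62.
≈ 14 years.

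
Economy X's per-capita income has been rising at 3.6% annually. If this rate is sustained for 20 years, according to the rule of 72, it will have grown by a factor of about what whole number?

At 3.6% one doubling takes ≈ 20.00 years; 20 years is 1 of them, so ×2.

≈ 2 times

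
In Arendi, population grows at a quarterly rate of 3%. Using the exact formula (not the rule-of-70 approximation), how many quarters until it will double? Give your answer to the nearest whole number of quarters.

t = ln(2) / ln(1 + 0.03) = 0.6931 / 0.029559 ≈ 23.45.
≈ 23 quarters.

23 quarters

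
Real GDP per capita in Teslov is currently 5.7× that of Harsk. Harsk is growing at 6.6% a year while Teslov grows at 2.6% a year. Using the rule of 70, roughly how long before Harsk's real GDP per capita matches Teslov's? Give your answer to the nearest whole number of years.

Harsk gains on Teslov at 6.6% − 2.6% = 4 points a year.
At that relative rate the gap halves every 70/4 ≈ 17.50 years.
A 5.7× gap takes log₂(5.7) ≈ 2.51 halvings to close: 2.51 × 17.50 ≈ 44 years.

around 44 years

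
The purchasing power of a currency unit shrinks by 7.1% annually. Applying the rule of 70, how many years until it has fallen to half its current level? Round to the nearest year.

Falling at 7.1%, it halves about every 70/7.1 = 9.86 years.

roughly 10 years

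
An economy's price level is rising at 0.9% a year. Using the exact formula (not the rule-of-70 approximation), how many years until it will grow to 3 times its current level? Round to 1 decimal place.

122.6 years

t = ln(3) / ln(1 + 0.009) = 1.0986 / 0.008960 ≈ 122.61.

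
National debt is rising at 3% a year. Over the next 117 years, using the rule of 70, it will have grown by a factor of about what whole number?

Doubling time ≈ 70/3 = 23.33 years.
117/23.33 ≈ 5 doublings, so about 2^5 = 32×.

≈ 32 times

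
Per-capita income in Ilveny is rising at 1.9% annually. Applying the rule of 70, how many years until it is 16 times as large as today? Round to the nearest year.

about 147 years

One doubling takes 70/1.9 = 36.84 years.
16 = 2^4, so 4 doublings → 147 years.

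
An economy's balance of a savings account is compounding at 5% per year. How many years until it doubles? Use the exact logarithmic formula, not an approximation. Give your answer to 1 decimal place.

14.2 years

t = ln(2) / ln(1 + 0.05) = 0.6931 / 0.048790 ≈ 14.21.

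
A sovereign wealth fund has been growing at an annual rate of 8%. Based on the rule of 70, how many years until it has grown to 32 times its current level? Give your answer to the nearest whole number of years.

One doubling takes 70/8 = 8.75 years.
32× is 5 doublings, so 5 × 8.75 ≈ 44 years.

approximately 44 years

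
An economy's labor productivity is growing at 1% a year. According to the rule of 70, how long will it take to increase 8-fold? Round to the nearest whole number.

roughly 210 years

At 1% it doubles every 70/1 ≈ 70.00 years.
8× is 3 doublings, so 3 × 70.00 ≈ 210 years.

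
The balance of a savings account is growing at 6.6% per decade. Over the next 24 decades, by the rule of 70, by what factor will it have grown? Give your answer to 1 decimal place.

Doubles every ≈ 10.61 decades (70/6.6).
24 decades is 2.26 doublings; 2^2.26 ≈ 4.8×.

around 4.8 times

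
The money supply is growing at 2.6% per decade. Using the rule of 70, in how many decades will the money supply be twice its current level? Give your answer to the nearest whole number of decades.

Doubling time ≈ 70 / 2.6 = 26.92 decades.

approximately 27 decades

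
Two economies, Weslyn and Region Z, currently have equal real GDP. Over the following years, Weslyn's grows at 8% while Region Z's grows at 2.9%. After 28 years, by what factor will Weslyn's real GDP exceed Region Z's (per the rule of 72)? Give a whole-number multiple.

Only the 5.1-point difference matters.
72/5.1 ≈ 14.12 years per doubling of the ratio; 28 years gives 1.98 doublings, so ≈ 4×.

around 4 times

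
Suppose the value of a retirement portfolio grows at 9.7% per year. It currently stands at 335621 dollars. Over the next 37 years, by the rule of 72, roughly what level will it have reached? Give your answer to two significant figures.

≈ 11000000 dollars

It doubles every 72/9.7 ≈ 7.42 years, so 37 years is 4.99 doublings.
2^4.99 ≈ 31.78; 335621 × 31.78 ≈ 11000000 dollars.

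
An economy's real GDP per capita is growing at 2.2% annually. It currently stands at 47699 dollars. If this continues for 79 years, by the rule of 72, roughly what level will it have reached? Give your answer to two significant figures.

Doubling time ≈ 72/2.2 = 32.73 years.
79 years is 79/32.73 ≈ 2.41 doublings, a factor of 2^2.41 ≈ 5.31.
47699 × 5.31 ≈ 250000 dollars.

approximately 250000 dollars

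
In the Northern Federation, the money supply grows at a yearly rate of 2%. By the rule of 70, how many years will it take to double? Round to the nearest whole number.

Doubling time ≈ 70 / 2 = 35.00 years.

around 35 years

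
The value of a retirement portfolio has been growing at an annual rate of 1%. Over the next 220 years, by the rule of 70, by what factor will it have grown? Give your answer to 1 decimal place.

roughly 8.8 times

Doubling time ≈ 70/1 = 70.00 years.
220 years / 70.00 ≈ 3.14 doublings → factor 2^3.14 ≈ 8.8.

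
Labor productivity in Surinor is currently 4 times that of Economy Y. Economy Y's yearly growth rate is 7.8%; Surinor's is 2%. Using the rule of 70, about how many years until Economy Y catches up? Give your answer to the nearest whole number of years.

The growth-rate gap is 7.8% − 2% = 5.8 percentage points.
So the ratio between them halves every 70/5.8 ≈ 12.07 years.
A 4 times gap closes after 2 halvings: 2 × 12.07 ≈ 24 years.

24 years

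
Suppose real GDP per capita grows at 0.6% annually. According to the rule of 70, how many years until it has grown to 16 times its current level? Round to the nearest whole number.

≈ 467 years

At 0.6% it doubles every 70/0.6 ≈ 116.67 years.
16× is 4 doublings, so 4 × 116.67 ≈ 467 years.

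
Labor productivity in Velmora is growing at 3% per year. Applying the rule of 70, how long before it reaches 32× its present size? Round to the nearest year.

around 117 years

Doubling time ≈ 70/3 = 23.33 years.
Getting to 32× needs 5 doublings: 5 × 23.33 ≈ 117 years.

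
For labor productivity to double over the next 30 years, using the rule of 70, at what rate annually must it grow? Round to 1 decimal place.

around 2.3%

70 / 30 ≈ 2.33, so about 2.3% annually.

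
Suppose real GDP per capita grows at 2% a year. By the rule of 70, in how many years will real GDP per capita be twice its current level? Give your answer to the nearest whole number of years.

around 35 years

At 2%, doubling takes about 70/2 = 35.00 years.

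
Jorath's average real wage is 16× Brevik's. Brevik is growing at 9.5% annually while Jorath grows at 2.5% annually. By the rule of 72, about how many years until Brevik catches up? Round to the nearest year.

around 41 years

Brevik gains on Jorath at 9.5% − 2.5% = 7 points a year.
At that relative rate the gap halves every 72/7 ≈ 10.29 years.
A 16× gap closes after 4 halvings: 4 × 10.29 ≈ 41 years.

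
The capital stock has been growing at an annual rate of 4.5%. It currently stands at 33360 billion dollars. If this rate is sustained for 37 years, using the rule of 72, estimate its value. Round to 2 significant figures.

roughly 170000 billion dollars

It doubles every 72/4.5 ≈ 16.00 years, so 37 years is 2.31 doublings.
2^2.31 ≈ 4.96; 33360 × 4.96 ≈ 170000 billion dollars.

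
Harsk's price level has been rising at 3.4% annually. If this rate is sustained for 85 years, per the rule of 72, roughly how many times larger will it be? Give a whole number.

At 3.4% one doubling takes ≈ 21.18 years; 85 years is 4 of them, so ×16.

about 16 times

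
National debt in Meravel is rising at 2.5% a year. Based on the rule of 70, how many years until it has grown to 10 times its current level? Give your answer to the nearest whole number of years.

One doubling takes 70/2.5 = 28.00 years.
Reaching 10× takes log₂(10) ≈ 3.32 doublings.
3.32 × 28.00 ≈ 93 years.

≈ 93 years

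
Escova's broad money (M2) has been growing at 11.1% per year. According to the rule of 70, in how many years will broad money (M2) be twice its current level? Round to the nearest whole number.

70/11.1 ≈ 6.31, so it doubles roughly every 6 years.

6 years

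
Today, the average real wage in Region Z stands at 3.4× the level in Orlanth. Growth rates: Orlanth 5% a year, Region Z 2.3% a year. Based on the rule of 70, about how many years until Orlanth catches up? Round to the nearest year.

What matters is the difference: 2.7 pp.
Rule of 70 on the gap: the ratio halves every 70/2.7 ≈ 25.93 years.
A 3.4× gap takes log₂(3.4) ≈ 1.77 halvings to close: 1.77 × 25.93 ≈ 46 years.

46 years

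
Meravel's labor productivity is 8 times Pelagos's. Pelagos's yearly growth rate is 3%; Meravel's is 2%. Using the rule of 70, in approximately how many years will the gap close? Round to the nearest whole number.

What matters is the difference: 1 pp.
Rule of 70 on the gap: the ratio halves every 70/1 ≈ 70.00 years.
An 8 times gap closes after 3 halvings: 3 × 70.00 ≈ 210 years.

≈ 210 years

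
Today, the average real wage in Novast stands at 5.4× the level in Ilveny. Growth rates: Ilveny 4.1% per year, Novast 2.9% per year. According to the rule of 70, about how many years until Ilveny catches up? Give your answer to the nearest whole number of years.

≈ 142 years

What matters is the difference: 1.2 pp.
Rule of 70 on the gap: the ratio halves every 70/1.2 ≈ 58.33 years.
A 5.4× gap takes log₂(5.4) ≈ 2.43 halvings to close: 2.43 × 58.33 ≈ 142 years.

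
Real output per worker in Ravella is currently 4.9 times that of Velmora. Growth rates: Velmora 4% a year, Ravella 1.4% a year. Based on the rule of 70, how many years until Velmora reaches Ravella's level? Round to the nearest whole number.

Velmora gains on Ravella at 4% − 1.4% = 2.6 points a year.
At that relative rate the gap halves every 70/2.6 ≈ 26.92 years.
A 4.9 times gap takes log₂(4.9) ≈ 2.29 halvings to close: 2.29 × 26.92 ≈ 62 years.

approximately 62 years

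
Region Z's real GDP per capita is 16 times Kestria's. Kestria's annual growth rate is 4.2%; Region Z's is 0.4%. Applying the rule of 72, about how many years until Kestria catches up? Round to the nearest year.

What matters is the difference: 3.8 pp.
Rule of 72 on the gap: the ratio halves every 72/3.8 ≈ 18.95 years.
A 16 times gap closes after 4 halvings: 4 × 18.95 ≈ 76 years.

about 76 years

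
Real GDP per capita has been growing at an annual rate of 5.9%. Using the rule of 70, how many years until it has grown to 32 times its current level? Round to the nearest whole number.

59 years

One doubling takes 70/5.9 = 11.86 years.
32× is 5 doublings, so 5 × 11.86 ≈ 59 years.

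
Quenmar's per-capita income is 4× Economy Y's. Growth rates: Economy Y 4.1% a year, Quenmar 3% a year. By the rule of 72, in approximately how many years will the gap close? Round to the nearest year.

The growth-rate gap is 4.1% − 3% = 1.1 percentage points.
So the ratio between them halves every 72/1.1 ≈ 65.45 years.
A 4× gap closes after 2 halvings: 2 × 65.45 ≈ 131 years.

roughly 131 years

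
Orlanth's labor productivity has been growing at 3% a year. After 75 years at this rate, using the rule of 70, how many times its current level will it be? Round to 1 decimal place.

around 9.3 times

Doubling time ≈ 70/3 = 23.33 years.
75 years / 23.33 ≈ 3.21 doublings → factor 2^3.21 ≈ 9.3.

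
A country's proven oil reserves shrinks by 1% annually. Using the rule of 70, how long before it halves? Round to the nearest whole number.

about 70 years

The rule works in reverse for decay: 70/1 ≈ 70.00 years to halve.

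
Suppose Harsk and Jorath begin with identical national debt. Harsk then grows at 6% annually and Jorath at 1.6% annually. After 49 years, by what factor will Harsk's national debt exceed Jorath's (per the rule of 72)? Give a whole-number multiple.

around 8 times

Harsk pulls ahead at 4.4 pp per year, so the ratio doubles every 72/4.4 ≈ 16.36 years.
In 49 years that's 3.00 doublings: 2^3.00 ≈ 8.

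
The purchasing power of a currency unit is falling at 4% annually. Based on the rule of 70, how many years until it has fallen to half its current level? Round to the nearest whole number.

18 years

The rule works in reverse for decay: 70/4 ≈ 17.50 years to halve.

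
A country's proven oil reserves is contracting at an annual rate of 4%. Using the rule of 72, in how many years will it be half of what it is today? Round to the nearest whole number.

Halving time ≈ 72 / 4 = 18.00 → 18 years.

≈ 18 years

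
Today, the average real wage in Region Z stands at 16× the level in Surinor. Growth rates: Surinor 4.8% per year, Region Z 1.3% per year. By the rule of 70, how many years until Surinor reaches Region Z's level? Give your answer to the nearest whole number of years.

approximately 80 years

Surinor gains on Region Z at 4.8% − 1.3% = 3.5 points a year.
At that relative rate the gap halves every 70/3.5 ≈ 20.00 years.
A 16× gap closes after 4 halvings: 4 × 20.00 ≈ 80 years.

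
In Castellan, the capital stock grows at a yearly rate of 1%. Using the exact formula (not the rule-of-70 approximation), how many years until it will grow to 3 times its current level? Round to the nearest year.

t = ln(3) / ln(1 + 0.01) = 1.0986 / 0.009950 ≈ 110.41.
≈ 110 years.

110 years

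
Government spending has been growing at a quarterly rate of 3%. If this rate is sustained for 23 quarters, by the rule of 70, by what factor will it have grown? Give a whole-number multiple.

approximately 2 times

70/3 ≈ 23.33 quarters per doubling.
23 quarters fits 1 doubling: 2^1 = 2.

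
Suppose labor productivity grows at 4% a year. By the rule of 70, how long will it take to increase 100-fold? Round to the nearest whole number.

One doubling takes 70/4 = 17.50 years.
Reaching 100× takes log₂(100) ≈ 6.64 doublings.
6.64 × 17.50 ≈ 116 years.

116 years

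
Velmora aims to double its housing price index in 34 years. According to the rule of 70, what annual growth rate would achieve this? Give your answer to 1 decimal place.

70 / 34 ≈ 2.06, so about 2.1% a year.

about 2.1% a year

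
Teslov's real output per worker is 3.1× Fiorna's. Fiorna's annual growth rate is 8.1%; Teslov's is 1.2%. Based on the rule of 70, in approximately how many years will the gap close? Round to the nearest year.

approximately 17 years

Fiorna gains on Teslov at 8.1% − 1.2% = 6.9 points a year.
At that relative rate the gap halves every 70/6.9 ≈ 10.14 years.
A 3.1× gap takes log₂(3.1) ≈ 1.63 halvings to close: 1.63 × 10.14 ≈ 17 years.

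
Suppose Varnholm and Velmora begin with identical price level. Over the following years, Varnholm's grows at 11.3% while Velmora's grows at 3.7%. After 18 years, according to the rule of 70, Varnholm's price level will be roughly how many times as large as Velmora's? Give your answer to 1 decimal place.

about 3.9 times

Rate gap = 11.3% − 3.7% = 7.6 points.
The ratio doubles every 70/7.6 ≈ 9.21 years.
18/9.21 ≈ 1.95 doublings → ratio ≈ 2^1.95 ≈ 3.9.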